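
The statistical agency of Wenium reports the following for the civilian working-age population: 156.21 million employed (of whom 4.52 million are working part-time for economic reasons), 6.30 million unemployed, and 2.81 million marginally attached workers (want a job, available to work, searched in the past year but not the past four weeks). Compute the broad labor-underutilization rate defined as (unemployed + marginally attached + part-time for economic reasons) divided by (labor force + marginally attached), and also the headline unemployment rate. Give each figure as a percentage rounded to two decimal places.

Broad underutilization rate ≈ 8.24%; headline unemployment rate ≈ 3.88%.

Labor force = 156.21 + 6.30 = 162.51 million.
Numerator = 6.30 + 2.81 + 4.52 = 13.63 million.
Denominator = 162.51 + 2.81 = 165.32 million.
Broad rate = 13.63 / 165.32 = 8.24%.
Headline unemployment rate = 6.30 / 162.51 = 3.88%.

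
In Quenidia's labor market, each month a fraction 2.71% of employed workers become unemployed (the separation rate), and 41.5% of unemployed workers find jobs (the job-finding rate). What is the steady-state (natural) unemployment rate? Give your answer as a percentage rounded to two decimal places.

At steady state the flows balance: s·E = f·U, so U/(E+U) = s/(s+f).
u* = 2.71 / (2.71 + 41.5) = 2.71 / 44.21 = 6.13%.

Steady-state unemployment rate ≈ 6.13%.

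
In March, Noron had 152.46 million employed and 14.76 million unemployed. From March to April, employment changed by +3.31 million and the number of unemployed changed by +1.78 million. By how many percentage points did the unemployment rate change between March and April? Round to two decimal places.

March: labor force = 152.46 + 14.76 = 167.22; u = 14.76/167.22 = 8.83%.
April: labor force = 155.77 + 16.54 = 172.31; u = 16.54/172.31 = 9.60%.
Change = 9.60% − 8.83% = +0.77 pp.

The unemployment rate changed by +0.77 percentage points.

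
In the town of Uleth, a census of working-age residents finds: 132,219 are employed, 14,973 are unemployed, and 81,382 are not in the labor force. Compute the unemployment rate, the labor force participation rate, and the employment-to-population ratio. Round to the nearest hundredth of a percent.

Unemployment rate ≈ 10.17%; labor force participation rate ≈ 64.40%; employment-population ratio ≈ 57.85%.

Labor force = employed + unemployed = 132,219 + 14,973 = 147,192.
Working-age population = 147,192 + 81,382 = 228,574.
Unemployment rate = 14,973 / 147,192 = 10.17%.
Labor force participation rate = 147,192 / 228,574 = 64.40%.
Employment-population ratio = 132,219 / 228,574 = 57.85%.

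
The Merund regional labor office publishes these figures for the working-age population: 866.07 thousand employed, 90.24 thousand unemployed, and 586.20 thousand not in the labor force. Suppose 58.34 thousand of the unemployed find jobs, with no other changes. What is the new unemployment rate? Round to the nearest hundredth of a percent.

New unemployment rate ≈ 3.34%.

Initially, labor force = 866.07 + 90.24 = 956.31 thousand, so u = 90.24/956.31 = 9.44%.
After the change, unemployed falls and employed rises by 58.34; labor force unchanged → E = 924.41, U = 31.90, labor force = 956.31 thousand.
New unemployment rate = 31.90 / 956.31 = 3.34%.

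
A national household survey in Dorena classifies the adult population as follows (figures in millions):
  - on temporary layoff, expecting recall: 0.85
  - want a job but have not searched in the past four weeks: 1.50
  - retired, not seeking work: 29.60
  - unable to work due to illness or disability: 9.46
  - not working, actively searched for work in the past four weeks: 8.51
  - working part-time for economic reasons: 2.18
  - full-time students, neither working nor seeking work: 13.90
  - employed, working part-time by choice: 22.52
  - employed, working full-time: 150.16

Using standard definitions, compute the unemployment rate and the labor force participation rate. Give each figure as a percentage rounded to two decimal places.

Unemployment rate ≈ 5.08%; labor force participation rate ≈ 77.18%.

Employed = 2.18 + 22.52 + 150.16 = 174.86 million (anyone who worked, including part-time for economic reasons, counts as employed).
Unemployed = 0.85 + 8.51 = 9.36 million (jobless and actively searching, or on temporary layoff).
Labor force = 174.86 + 9.36 = 184.22 million.
Not in labor force = 1.50 + 29.60 + 9.46 + 13.90 = 54.46 million (those not working and not actively searching are outside the labor force — including those who want a job but have given up searching).
Civilian working-age population = 184.22 + 54.46 = 238.68 million.
Unemployment rate = 9.36 / 184.22 = 5.08%.
Labor force participation rate = 184.22 / 238.68 = 77.18%.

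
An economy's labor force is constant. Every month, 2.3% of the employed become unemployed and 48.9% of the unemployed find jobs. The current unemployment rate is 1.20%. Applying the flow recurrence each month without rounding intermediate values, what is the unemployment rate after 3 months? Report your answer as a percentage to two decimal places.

With a fixed labor force, u_{t+1} = u_t + s·(1−u_t) − f·u_t = u_t·(1−s−f) + s.
Here 1−s−f = 0.488 and s = 0.023.
u_1 = 0.012000 × 0.488 + 0.023 = 0.028856.
u_2 = 0.028856 × 0.488 + 0.023 = 0.037082.
u_3 = 0.037082 × 0.488 + 0.023 = 0.041096.

Unemployment rate after three months ≈ 4.11%.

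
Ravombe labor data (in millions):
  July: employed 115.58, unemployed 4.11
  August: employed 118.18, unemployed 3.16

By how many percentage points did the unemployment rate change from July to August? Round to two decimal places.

July: labor force = 115.58 + 4.11 = 119.69; u = 4.11/119.69 = 3.43%.
August: labor force = 118.18 + 3.16 = 121.34; u = 3.16/121.34 = 2.60%.
Change = 2.60% − 3.43% = −0.83 pp.

The unemployment rate changed by −0.83 percentage points.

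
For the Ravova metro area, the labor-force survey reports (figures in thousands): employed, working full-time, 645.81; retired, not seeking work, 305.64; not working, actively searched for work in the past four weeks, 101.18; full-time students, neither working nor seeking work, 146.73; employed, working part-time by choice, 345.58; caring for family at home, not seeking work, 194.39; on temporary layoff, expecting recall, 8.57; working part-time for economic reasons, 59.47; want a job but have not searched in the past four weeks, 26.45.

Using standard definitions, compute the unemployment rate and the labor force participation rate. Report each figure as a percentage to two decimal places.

Employed = 645.81 + 345.58 + 59.47 = 1,050.86 thousand (anyone who worked, including part-time for economic reasons, counts as employed).
Unemployed = 101.18 + 8.57 = 109.75 thousand (jobless and actively searching, or on temporary layoff).
Labor force = 1,050.86 + 109.75 = 1,160.61 thousand.
Not in labor force = 305.64 + 146.73 + 194.39 + 26.45 = 673.21 thousand (those not working and not actively searching are outside the labor force — including those who want a job but have given up searching).
Civilian working-age population = 1,160.61 + 673.21 = 1,833.82 thousand.
Unemployment rate = 109.75 / 1,160.61 = 9.46%.
Labor force participation rate = 1,160.61 / 1,833.82 = 63.29%.

Unemployment rate ≈ 9.46%; labor force participation rate ≈ 63.29%.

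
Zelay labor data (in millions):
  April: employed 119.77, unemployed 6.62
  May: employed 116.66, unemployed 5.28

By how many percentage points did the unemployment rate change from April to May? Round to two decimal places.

The unemployment rate changed by −0.91 percentage points.

April: labor force = 119.77 + 6.62 = 126.39; u = 6.62/126.39 = 5.24%.
May: labor force = 116.66 + 5.28 = 121.94; u = 5.28/121.94 = 4.33%.
Change = 4.33% − 5.24% = −0.91 pp.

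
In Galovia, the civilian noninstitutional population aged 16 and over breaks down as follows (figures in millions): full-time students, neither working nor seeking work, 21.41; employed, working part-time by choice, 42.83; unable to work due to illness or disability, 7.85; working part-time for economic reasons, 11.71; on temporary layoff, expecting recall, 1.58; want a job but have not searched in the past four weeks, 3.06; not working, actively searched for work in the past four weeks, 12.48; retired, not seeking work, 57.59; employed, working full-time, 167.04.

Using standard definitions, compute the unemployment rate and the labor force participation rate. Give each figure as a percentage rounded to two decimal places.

Unemployment rate ≈ 5.97%; labor force participation rate ≈ 72.38%.

Employed = 42.83 + 11.71 + 167.04 = 221.58 million (anyone who worked, including part-time for economic reasons, counts as employed).
Unemployed = 1.58 + 12.48 = 14.06 million (jobless and actively searching, or on temporary layoff).
Labor force = 221.58 + 14.06 = 235.64 million.
Not in labor force = 21.41 + 7.85 + 3.06 + 57.59 = 89.91 million (those not working and not actively searching are outside the labor force — including those who want a job but have given up searching).
Civilian working-age population = 235.64 + 89.91 = 325.55 million.
Unemployment rate = 14.06 / 235.64 = 5.97%.
Labor force participation rate = 235.64 / 325.55 = 72.38%.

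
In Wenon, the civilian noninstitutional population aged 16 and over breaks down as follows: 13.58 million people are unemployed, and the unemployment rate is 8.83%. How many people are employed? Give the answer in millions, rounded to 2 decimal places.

About 140.21 million are employed.

Labor force = U / u = 13.58 / 0.0883 ≈ 153.79 million.
Employed = labor force − unemployed = 153.79 − 13.58 = 140.21 million.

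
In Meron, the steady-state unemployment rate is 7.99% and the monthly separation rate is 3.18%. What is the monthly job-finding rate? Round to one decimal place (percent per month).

From u* = s/(s+f): f = s·(1−u)/u.
f = 3.18 × (1 − 0.0799) / 0.0799 = 2.9259 / 0.0799 ≈ 36.6% per month.

Job-finding rate ≈ 36.6% per month.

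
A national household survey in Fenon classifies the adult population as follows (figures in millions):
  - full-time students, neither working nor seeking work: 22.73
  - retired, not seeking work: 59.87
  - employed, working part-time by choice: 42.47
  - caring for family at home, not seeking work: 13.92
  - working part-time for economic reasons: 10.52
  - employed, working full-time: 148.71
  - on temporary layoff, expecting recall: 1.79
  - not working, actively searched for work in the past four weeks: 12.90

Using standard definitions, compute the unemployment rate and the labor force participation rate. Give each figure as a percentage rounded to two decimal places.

Employed = 42.47 + 10.52 + 148.71 = 201.70 million (anyone who worked, including part-time for economic reasons, counts as employed).
Unemployed = 1.79 + 12.90 = 14.69 million (jobless and actively searching, or on temporary layoff).
Labor force = 201.70 + 14.69 = 216.39 million.
Not in labor force = 22.73 + 59.87 + 13.92 = 96.52 million (those not working and not actively searching are outside the labor force).
Civilian working-age population = 216.39 + 96.52 = 312.91 million.
Unemployment rate = 14.69 / 216.39 = 6.79%.
Labor force participation rate = 216.39 / 312.91 = 69.15%.

Unemployment rate ≈ 6.79%; labor force participation rate ≈ 69.15%.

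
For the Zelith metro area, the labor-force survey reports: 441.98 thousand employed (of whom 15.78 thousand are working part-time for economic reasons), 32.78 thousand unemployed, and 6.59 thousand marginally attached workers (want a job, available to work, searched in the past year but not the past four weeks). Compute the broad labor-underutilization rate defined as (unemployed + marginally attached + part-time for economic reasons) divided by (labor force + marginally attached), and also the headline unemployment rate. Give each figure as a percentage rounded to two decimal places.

Broad underutilization rate ≈ 11.46%; headline unemployment rate ≈ 6.90%.

Labor force = 441.98 + 32.78 = 474.76 thousand.
Numerator = 32.78 + 6.59 + 15.78 = 55.15 thousand.
Denominator = 474.76 + 6.59 = 481.35 thousand.
Broad rate = 55.15 / 481.35 = 11.46%.
Headline unemployment rate = 32.78 / 474.76 = 6.90%.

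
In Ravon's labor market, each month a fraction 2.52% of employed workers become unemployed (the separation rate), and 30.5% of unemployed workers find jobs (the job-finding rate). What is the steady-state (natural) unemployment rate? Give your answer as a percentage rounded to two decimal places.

Steady-state unemployment rate ≈ 7.63%.

At steady state the flows balance: s·E = f·U, so U/(E+U) = s/(s+f).
u* = 2.52 / (2.52 + 30.5) = 2.52 / 33.02 = 7.63%.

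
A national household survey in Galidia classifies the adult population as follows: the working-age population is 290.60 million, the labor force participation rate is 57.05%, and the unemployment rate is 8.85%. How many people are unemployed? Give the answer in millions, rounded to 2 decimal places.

Labor force = 0.5705 × 290.60 = 165.79 million.
Unemployed = 0.0885 × 165.79 ≈ 14.67 million.

About 14.67 million are unemployed.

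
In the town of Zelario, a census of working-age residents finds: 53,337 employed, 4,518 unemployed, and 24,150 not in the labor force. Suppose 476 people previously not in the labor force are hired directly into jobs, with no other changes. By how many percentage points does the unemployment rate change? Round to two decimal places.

Initially, labor force = 53,337 + 4,518 = 57,855, so u = 4,518/57,855 = 7.81%.
After the change, employed and labor force both rise by 476; unemployed unchanged → E = 53,813, U = 4,518, labor force = 58,331.
New unemployment rate = 4,518 / 58,331 = 7.75%.
Change = 7.75% − 7.81% = −0.06 percentage points.

The unemployment rate changes by −0.06 percentage points.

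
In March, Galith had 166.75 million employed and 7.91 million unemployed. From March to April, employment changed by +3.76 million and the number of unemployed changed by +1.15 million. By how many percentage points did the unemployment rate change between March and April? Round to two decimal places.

March: labor force = 166.75 + 7.91 = 174.66; u = 7.91/174.66 = 4.53%.
April: labor force = 170.51 + 9.06 = 179.57; u = 9.06/179.57 = 5.05%.
Change = 5.05% − 4.53% = +0.52 pp.

The unemployment rate changed by +0.52 percentage points.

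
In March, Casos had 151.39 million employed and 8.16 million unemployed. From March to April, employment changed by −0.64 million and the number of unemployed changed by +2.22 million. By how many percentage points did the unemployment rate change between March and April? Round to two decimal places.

March: labor force = 151.39 + 8.16 = 159.55; u = 8.16/159.55 = 5.11%.
April: labor force = 150.75 + 10.38 = 161.13; u = 10.38/161.13 = 6.44%.
Change = 6.44% − 5.11% = +1.33 pp.

The unemployment rate changed by +1.33 percentage points.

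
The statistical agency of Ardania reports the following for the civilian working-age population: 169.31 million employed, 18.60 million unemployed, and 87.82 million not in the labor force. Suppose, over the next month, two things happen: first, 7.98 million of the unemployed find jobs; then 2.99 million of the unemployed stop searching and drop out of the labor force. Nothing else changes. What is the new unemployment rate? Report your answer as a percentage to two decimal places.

New unemployment rate ≈ 4.13%.

Initially, labor force = 169.31 + 18.60 = 187.91 million, so u = 18.60/187.91 = 9.90%.
After the first change, unemployed falls and employed rises by 7.98; labor force unchanged → E = 177.29, U = 10.62, labor force = 187.91 million.
After the second change, unemployed and labor force both fall by 2.99 → E = 177.29, U = 7.63, labor force = 184.92 million.
New unemployment rate = 7.63 / 184.92 = 4.13%.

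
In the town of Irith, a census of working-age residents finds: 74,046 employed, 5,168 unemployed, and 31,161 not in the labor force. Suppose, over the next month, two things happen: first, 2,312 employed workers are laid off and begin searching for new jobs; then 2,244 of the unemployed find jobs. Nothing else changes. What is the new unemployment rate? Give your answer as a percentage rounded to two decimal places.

Initially, labor force = 74,046 + 5,168 = 79,214, so u = 5,168/79,214 = 6.52%.
After the first change, employed falls and unemployed rises by 2,312; labor force unchanged → E = 71,734, U = 7,480, labor force = 79,214.
After the second change, unemployed falls and employed rises by 2,244; labor force unchanged → E = 73,978, U = 5,236, labor force = 79,214.
New unemployment rate = 5,236 / 79,214 = 6.61%.

New unemployment rate ≈ 6.61%.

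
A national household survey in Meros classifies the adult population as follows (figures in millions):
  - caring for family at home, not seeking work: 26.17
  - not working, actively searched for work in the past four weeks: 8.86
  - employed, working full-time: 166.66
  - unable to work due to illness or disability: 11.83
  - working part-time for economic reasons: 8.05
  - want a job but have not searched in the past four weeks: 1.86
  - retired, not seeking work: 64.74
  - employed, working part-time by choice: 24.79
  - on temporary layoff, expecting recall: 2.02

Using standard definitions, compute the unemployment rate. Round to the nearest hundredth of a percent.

Employed = 166.66 + 8.05 + 24.79 = 199.50 million (anyone who worked, including part-time for economic reasons, counts as employed).
Unemployed = 8.86 + 2.02 = 10.88 million (jobless and actively searching, or on temporary layoff).
Labor force = 199.50 + 10.88 = 210.38 million.
Unemployment rate = 10.88 / 210.38 = 5.17%.

Unemployment rate ≈ 5.17%.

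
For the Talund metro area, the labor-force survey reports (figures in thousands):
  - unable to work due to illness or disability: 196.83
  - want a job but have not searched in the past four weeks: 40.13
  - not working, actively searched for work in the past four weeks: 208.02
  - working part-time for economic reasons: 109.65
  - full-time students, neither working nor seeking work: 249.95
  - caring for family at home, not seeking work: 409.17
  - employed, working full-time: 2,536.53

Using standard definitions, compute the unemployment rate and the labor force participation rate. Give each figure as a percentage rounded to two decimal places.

Unemployment rate ≈ 7.29%; labor force participation rate ≈ 76.11%.

Employed = 109.65 + 2,536.53 = 2,646.18 thousand (anyone who worked, including part-time for economic reasons, counts as employed).
Unemployed = 208.02 thousand.
Labor force = 2,646.18 + 208.02 = 2,854.20 thousand.
Not in labor force = 196.83 + 40.13 + 249.95 + 409.17 = 896.08 thousand (those not working and not actively searching are outside the labor force — including those who want a job but have given up searching).
Civilian working-age population = 2,854.20 + 896.08 = 3,750.28 thousand.
Unemployment rate = 208.02 / 2,854.20 = 7.29%.
Labor force participation rate = 2,854.20 / 3,750.28 = 76.11%.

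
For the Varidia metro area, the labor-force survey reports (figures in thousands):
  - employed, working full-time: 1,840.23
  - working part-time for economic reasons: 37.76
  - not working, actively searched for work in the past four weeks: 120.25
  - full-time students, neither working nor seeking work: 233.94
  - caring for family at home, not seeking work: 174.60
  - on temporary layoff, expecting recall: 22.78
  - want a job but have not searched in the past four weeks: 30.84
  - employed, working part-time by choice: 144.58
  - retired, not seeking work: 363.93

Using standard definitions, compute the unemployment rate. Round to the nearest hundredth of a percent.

Employed = 1,840.23 + 37.76 + 144.58 = 2,022.57 thousand (anyone who worked, including part-time for economic reasons, counts as employed).
Unemployed = 120.25 + 22.78 = 143.03 thousand (jobless and actively searching, or on temporary layoff).
Labor force = 2,022.57 + 143.03 = 2,165.60 thousand.
Unemployment rate = 143.03 / 2,165.60 = 6.60%.

Unemployment rate ≈ 6.60%.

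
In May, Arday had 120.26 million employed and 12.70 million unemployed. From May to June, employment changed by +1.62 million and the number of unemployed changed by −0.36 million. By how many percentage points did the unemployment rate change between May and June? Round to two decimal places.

May: labor force = 120.26 + 12.70 = 132.96; u = 12.70/132.96 = 9.55%.
June: labor force = 121.88 + 12.34 = 134.22; u = 12.34/134.22 = 9.19%.
Change = 9.19% − 9.55% = −0.36 pp.

The unemployment rate changed by −0.36 percentage points.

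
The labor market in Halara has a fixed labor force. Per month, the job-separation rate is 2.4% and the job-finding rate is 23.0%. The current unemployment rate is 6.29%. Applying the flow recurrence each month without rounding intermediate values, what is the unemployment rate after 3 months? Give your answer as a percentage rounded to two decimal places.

With a fixed labor force, u_{t+1} = u_t + s·(1−u_t) − f·u_t = u_t·(1−s−f) + s.
Here 1−s−f = 0.746 and s = 0.024.
u_1 = 0.062900 × 0.746 + 0.024 = 0.070923.
u_2 = 0.070923 × 0.746 + 0.024 = 0.076909.
u_3 = 0.076909 × 0.746 + 0.024 = 0.081374.

Unemployment rate after three months ≈ 8.14%.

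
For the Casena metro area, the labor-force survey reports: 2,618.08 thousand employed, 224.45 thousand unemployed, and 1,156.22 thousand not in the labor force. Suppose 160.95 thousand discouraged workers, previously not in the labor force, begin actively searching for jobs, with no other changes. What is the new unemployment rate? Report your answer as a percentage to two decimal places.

Initially, labor force = 2,618.08 + 224.45 = 2,842.53 thousand, so u = 224.45/2,842.53 = 7.90%.
After the change, unemployed and labor force both rise by 160.95 → E = 2,618.08, U = 385.40, labor force = 3,003.48 thousand.
New unemployment rate = 385.40 / 3,003.48 = 12.83%.

New unemployment rate ≈ 12.83%.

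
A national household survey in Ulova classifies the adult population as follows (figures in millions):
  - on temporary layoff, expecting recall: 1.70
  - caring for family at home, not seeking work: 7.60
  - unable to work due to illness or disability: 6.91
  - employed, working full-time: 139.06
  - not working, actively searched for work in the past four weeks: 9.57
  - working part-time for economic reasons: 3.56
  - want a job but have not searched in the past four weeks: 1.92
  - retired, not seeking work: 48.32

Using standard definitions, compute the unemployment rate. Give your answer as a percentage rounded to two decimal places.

Unemployment rate ≈ 7.32%.

Employed = 139.06 + 3.56 = 142.62 million (anyone who worked, including part-time for economic reasons, counts as employed).
Unemployed = 1.70 + 9.57 = 11.27 million (jobless and actively searching, or on temporary layoff).
Labor force = 142.62 + 11.27 = 153.89 million.
Unemployment rate = 11.27 / 153.89 = 7.32%.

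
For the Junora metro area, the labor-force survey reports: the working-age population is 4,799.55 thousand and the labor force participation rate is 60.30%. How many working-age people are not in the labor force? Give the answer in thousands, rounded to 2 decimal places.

About 1,905.42 thousand are not in the labor force.

Share not in the labor force = 1 − 0.6030 = 0.3970.
Not in labor force = 0.3970 × 4,799.55 ≈ 1,905.42 thousand.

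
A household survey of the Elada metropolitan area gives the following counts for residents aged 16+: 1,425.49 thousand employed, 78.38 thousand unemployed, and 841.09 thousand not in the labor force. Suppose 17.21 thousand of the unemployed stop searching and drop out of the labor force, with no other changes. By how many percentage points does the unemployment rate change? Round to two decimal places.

The unemployment rate changes by −1.10 percentage points.

Initially, labor force = 1,425.49 + 78.38 = 1,503.87 thousand, so u = 78.38/1,503.87 = 5.21%.
After the change, unemployed and labor force both fall by 17.21 → E = 1,425.49, U = 61.17, labor force = 1,486.66 thousand.
New unemployment rate = 61.17 / 1,486.66 = 4.11%.
Change = 4.11% − 5.21% = −1.10 percentage points.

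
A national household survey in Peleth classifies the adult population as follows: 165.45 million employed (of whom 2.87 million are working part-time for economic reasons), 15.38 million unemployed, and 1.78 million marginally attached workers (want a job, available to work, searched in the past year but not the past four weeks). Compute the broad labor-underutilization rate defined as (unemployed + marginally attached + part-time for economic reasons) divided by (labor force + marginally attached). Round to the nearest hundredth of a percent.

Labor force = 165.45 + 15.38 = 180.83 million.
Numerator = 15.38 + 1.78 + 2.87 = 20.03 million.
Denominator = 180.83 + 1.78 = 182.61 million.
Broad rate = 20.03 / 182.61 = 10.97%.

Broad underutilization rate ≈ 10.97%.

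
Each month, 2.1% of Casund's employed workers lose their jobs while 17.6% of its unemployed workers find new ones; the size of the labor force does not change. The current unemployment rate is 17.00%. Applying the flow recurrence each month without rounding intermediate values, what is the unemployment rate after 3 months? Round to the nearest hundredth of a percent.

Unemployment rate after three months ≈ 13.94%.

With a fixed labor force, u_{t+1} = u_t + s·(1−u_t) − f·u_t = u_t·(1−s−f) + s.
Here 1−s−f = 0.803 and s = 0.021.
u_1 = 0.170000 × 0.803 + 0.021 = 0.157510.
u_2 = 0.157510 × 0.803 + 0.021 = 0.147481.
u_3 = 0.147481 × 0.803 + 0.021 = 0.139427.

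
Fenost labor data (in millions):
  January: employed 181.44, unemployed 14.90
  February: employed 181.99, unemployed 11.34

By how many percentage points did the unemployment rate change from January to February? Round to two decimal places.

The unemployment rate changed by −1.72 percentage points.

January: labor force = 181.44 + 14.90 = 196.34; u = 14.90/196.34 = 7.59%.
February: labor force = 181.99 + 11.34 = 193.33; u = 11.34/193.33 = 5.87%.
Change = 5.87% − 7.59% = −1.72 pp.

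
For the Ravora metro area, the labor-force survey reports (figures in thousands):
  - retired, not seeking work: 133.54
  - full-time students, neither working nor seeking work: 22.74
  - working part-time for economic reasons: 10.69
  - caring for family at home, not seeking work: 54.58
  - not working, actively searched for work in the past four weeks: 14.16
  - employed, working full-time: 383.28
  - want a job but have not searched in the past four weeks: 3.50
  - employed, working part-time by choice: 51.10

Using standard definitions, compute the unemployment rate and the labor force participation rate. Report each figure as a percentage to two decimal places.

Employed = 10.69 + 383.28 + 51.10 = 445.07 thousand (anyone who worked, including part-time for economic reasons, counts as employed).
Unemployed = 14.16 thousand.
Labor force = 445.07 + 14.16 = 459.23 thousand.
Not in labor force = 133.54 + 22.74 + 54.58 + 3.50 = 214.36 thousand (those not working and not actively searching are outside the labor force — including those who want a job but have given up searching).
Civilian working-age population = 459.23 + 214.36 = 673.59 thousand.
Unemployment rate = 14.16 / 459.23 = 3.08%.
Labor force participation rate = 459.23 / 673.59 = 68.18%.

Unemployment rate ≈ 3.08%; labor force participation rate ≈ 68.18%.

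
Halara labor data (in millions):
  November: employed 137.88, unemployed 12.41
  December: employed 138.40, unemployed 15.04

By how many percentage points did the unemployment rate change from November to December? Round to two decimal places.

November: labor force = 137.88 + 12.41 = 150.29; u = 12.41/150.29 = 8.26%.
December: labor force = 138.40 + 15.04 = 153.44; u = 15.04/153.44 = 9.80%.
Change = 9.80% − 8.26% = +1.54 pp.

The unemployment rate changed by +1.54 percentage points.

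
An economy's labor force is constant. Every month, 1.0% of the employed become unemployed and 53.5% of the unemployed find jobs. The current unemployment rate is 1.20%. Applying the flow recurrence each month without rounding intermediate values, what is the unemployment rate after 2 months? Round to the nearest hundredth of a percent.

Unemployment rate after two months ≈ 1.70%.

With a fixed labor force, u_{t+1} = u_t + s·(1−u_t) − f·u_t = u_t·(1−s−f) + s.
Here 1−s−f = 0.455 and s = 0.010.
u_1 = 0.012000 × 0.455 + 0.010 = 0.015460.
u_2 = 0.015460 × 0.455 + 0.010 = 0.017034.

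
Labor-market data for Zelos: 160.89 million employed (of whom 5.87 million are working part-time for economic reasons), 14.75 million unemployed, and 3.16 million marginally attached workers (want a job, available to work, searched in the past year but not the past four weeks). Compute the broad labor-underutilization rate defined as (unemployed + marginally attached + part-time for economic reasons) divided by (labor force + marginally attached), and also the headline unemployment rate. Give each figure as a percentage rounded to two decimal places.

Broad underutilization rate ≈ 13.30%; headline unemployment rate ≈ 8.40%.

Labor force = 160.89 + 14.75 = 175.64 million.
Numerator = 14.75 + 3.16 + 5.87 = 23.78 million.
Denominator = 175.64 + 3.16 = 178.80 million.
Broad rate = 23.78 / 178.80 = 13.30%.
Headline unemployment rate = 14.75 / 175.64 = 8.40%.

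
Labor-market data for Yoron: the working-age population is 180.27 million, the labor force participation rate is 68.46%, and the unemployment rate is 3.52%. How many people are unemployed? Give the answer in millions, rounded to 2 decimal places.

About 4.34 million are unemployed.

Labor force = 0.6846 × 180.27 = 123.41 million.
Unemployed = 0.0352 × 123.41 ≈ 4.34 million.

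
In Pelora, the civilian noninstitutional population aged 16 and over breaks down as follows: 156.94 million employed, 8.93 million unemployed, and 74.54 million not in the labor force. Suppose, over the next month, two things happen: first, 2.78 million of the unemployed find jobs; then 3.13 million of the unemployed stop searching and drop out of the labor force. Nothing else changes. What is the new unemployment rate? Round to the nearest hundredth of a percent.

Initially, labor force = 156.94 + 8.93 = 165.87 million, so u = 8.93/165.87 = 5.38%.
After the first change, unemployed falls and employed rises by 2.78; labor force unchanged → E = 159.72, U = 6.15, labor force = 165.87 million.
After the second change, unemployed and labor force both fall by 3.13 → E = 159.72, U = 3.02, labor force = 162.74 million.
New unemployment rate = 3.02 / 162.74 = 1.86%.

New unemployment rate ≈ 1.86%.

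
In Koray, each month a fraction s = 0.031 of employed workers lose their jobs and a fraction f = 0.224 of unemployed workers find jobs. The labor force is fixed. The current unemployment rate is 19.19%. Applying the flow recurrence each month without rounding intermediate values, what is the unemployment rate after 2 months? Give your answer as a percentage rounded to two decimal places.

With a fixed labor force, u_{t+1} = u_t + s·(1−u_t) − f·u_t = u_t·(1−s−f) + s.
Here 1−s−f = 0.745 and s = 0.031.
u_1 = 0.191900 × 0.745 + 0.031 = 0.173965.
u_2 = 0.173965 × 0.745 + 0.031 = 0.160604.

Unemployment rate after two months ≈ 16.06%.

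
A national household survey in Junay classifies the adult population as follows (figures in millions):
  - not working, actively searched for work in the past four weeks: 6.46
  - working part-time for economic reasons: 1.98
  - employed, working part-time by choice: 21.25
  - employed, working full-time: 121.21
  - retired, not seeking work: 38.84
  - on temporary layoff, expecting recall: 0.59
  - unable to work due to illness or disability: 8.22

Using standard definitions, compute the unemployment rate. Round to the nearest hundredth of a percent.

Unemployment rate ≈ 4.65%.

Employed = 1.98 + 21.25 + 121.21 = 144.44 million (anyone who worked, including part-time for economic reasons, counts as employed).
Unemployed = 6.46 + 0.59 = 7.05 million (jobless and actively searching, or on temporary layoff).
Labor force = 144.44 + 7.05 = 151.49 million.
Unemployment rate = 7.05 / 151.49 = 4.65%.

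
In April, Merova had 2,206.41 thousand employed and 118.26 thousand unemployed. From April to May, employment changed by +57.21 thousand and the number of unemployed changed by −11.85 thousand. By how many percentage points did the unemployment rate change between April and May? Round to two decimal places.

April: labor force = 2,206.41 + 118.26 = 2,324.67; u = 118.26/2,324.67 = 5.09%.
May: labor force = 2,263.62 + 106.41 = 2,370.03; u = 106.41/2,370.03 = 4.49%.
Change = 4.49% − 5.09% = −0.60 pp.

The unemployment rate changed by −0.60 percentage points.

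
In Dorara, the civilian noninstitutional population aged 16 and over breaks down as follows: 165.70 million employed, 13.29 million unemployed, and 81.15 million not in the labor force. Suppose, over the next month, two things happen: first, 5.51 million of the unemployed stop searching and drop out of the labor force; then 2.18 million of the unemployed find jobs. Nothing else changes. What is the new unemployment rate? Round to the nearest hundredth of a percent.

New unemployment rate ≈ 3.23%.

Initially, labor force = 165.70 + 13.29 = 178.99 million, so u = 13.29/178.99 = 7.42%.
After the first change, unemployed and labor force both fall by 5.51 → E = 165.70, U = 7.78, labor force = 173.48 million.
After the second change, unemployed falls and employed rises by 2.18; labor force unchanged → E = 167.88, U = 5.60, labor force = 173.48 million.
New unemployment rate = 5.60 / 173.48 = 3.23%.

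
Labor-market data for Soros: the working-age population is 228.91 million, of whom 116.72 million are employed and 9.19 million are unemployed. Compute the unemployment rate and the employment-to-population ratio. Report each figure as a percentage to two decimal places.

Unemployment rate ≈ 7.30%; employment-population ratio ≈ 50.99%.

Labor force = employed + unemployed = 116.72 + 9.19 = 125.91 million.
Unemployment rate = 9.19 / 125.91 = 7.30%.
Employment-population ratio = 116.72 / 228.91 = 50.99%.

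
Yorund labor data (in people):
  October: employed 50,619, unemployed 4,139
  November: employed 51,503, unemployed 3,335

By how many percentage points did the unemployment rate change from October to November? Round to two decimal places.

The unemployment rate changed by −1.48 percentage points.

October: labor force = 50,619 + 4,139 = 54,758; u = 4,139/54,758 = 7.56%.
November: labor force = 51,503 + 3,335 = 54,838; u = 3,335/54,838 = 6.08%.
Change = 6.08% − 7.56% = −1.48 pp.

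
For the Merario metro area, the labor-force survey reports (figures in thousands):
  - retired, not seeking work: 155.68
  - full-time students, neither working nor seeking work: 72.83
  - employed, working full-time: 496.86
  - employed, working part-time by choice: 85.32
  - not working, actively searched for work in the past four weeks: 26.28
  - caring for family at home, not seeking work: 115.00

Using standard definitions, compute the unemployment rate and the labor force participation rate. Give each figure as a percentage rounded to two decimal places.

Employed = 496.86 + 85.32 = 582.18 thousand.
Unemployed = 26.28 thousand.
Labor force = 582.18 + 26.28 = 608.46 thousand.
Not in labor force = 155.68 + 72.83 + 115.00 = 343.51 thousand (those not working and not actively searching are outside the labor force).
Civilian working-age population = 608.46 + 343.51 = 951.97 thousand.
Unemployment rate = 26.28 / 608.46 = 4.32%.
Labor force participation rate = 608.46 / 951.97 = 63.92%.

Unemployment rate ≈ 4.32%; labor force participation rate ≈ 63.92%.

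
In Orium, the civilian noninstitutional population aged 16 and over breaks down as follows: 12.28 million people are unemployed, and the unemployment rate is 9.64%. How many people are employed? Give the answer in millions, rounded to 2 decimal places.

Labor force = U / u = 12.28 / 0.0964 ≈ 127.39 million.
Employed = labor force − unemployed = 127.39 − 12.28 = 115.11 million.

About 115.11 million are employed.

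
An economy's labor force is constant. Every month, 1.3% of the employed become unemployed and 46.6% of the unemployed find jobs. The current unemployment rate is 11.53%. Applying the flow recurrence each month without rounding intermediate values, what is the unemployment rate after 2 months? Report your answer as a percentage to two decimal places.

With a fixed labor force, u_{t+1} = u_t + s·(1−u_t) − f·u_t = u_t·(1−s−f) + s.
Here 1−s−f = 0.521 and s = 0.013.
u_1 = 0.115300 × 0.521 + 0.013 = 0.073071.
u_2 = 0.073071 × 0.521 + 0.013 = 0.051070.

Unemployment rate after two months ≈ 5.11%.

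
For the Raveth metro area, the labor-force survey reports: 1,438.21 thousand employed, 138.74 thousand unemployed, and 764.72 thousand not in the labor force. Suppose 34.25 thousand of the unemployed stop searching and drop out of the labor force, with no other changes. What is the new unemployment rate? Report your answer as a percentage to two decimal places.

Initially, labor force = 1,438.21 + 138.74 = 1,576.95 thousand, so u = 138.74/1,576.95 = 8.80%.
After the change, unemployed and labor force both fall by 34.25 → E = 1,438.21, U = 104.49, labor force = 1,542.70 thousand.
New unemployment rate = 104.49 / 1,542.70 = 6.77%.

New unemployment rate ≈ 6.77%.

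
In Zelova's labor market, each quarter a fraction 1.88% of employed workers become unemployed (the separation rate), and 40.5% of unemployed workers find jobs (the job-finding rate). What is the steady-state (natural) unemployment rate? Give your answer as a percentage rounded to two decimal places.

At steady state the flows balance: s·E = f·U, so U/(E+U) = s/(s+f).
u* = 1.88 / (1.88 + 40.5) = 1.88 / 42.38 = 4.44%.

Steady-state unemployment rate ≈ 4.44%.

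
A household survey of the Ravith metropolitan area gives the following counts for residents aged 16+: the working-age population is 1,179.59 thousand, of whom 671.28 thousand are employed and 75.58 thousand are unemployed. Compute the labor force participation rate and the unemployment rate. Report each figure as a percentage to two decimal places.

Labor force participation rate ≈ 63.32%; unemployment rate ≈ 10.12%.

Labor force = employed + unemployed = 671.28 + 75.58 = 746.86 thousand.
Unemployment rate = 75.58 / 746.86 = 10.12%.
Labor force participation rate = 746.86 / 1,179.59 = 63.32%.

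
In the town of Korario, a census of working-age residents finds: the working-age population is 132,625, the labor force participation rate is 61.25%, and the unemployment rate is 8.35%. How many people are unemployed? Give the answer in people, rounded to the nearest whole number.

Labor force = 0.6125 × 132,625 = 81,233.
Unemployed = 0.0835 × 81,233 ≈ 6,783.

About 6,783 are unemployed.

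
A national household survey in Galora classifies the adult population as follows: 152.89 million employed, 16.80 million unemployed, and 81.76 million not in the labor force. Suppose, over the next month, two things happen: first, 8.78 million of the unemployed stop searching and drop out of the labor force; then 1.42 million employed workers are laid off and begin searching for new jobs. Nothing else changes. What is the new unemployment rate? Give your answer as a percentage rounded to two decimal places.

Initially, labor force = 152.89 + 16.80 = 169.69 million, so u = 16.80/169.69 = 9.90%.
After the first change, unemployed and labor force both fall by 8.78 → E = 152.89, U = 8.02, labor force = 160.91 million.
After the second change, employed falls and unemployed rises by 1.42; labor force unchanged → E = 151.47, U = 9.44, labor force = 160.91 million.
New unemployment rate = 9.44 / 160.91 = 5.87%.

New unemployment rate ≈ 5.87%.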